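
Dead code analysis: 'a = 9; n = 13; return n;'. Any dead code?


a is assigned but never read
Dead: 'a = 9'


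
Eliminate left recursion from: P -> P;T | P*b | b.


Left-recursive alternatives: P;T, P*b; non-recursive: b
Introduce P': P -> bP', P' -> ;TP' | *bP' | ε


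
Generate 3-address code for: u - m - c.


Break into single-operator statements:
t1 = u - m
t2 = t1 - c


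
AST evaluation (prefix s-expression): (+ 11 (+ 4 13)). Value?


Evaluate inner: (+ 4 13) = 17
Evaluate root: (+ 11 17) = 28
Result: 28


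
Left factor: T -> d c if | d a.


Common prefix: 'd'
Factored: T -> d T', T' -> c if | a


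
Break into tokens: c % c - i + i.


Scan left to right, longest-match per lexeme
Tokens: ID(c), OP(%), ID(c), OP(-), ID(i), OP(+), ID(i)


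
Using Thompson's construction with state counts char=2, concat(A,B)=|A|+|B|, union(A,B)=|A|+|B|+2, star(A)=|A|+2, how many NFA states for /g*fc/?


Syntax tree has 3 char leaf(s), 0 union(s), 1 star(s)
chars contribute 3×2 = 6; each union adds +2; each star adds +2
Total: 6 + 0 + 2 = 8 states


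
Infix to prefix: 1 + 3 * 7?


'*' binds tighter: tree is (+ 1 (* 3 7))
Prefix: + 1 * 3 7


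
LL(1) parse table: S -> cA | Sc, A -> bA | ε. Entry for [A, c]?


For [A, c]: ε is nullable and 'c' ∈ FOLLOW(A)
Entry: A -> ε


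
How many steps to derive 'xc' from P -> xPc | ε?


Derivation: P => xPc => xc
Steps: 2


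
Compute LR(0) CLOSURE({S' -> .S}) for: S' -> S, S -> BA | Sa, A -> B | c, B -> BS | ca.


Start: S' -> .S
For each item with dot before a nonterminal B, add B -> .γ for every B-production
Closure: [S' -> .S, S -> .BA, S -> .Sa, B -> .BS, B -> .ca]


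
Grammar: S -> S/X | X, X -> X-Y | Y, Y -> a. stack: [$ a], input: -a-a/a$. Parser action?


'a' on top is the handle for Y -> a
Action: reduce (Y -> a)


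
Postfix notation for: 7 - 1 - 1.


Left to right (same or higher precedence on left)
Postfix: 7 1 - 1 -


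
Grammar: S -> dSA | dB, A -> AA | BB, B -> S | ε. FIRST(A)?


Per alternative of A: FIRST(AA) = {d, ε}; FIRST(BB) = {d, ε}
FIRST(A) = {d, ε}


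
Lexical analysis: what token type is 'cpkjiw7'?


Pattern: letter/underscore followed by alphanumerics, not a keyword
Type: IDENTIFIER


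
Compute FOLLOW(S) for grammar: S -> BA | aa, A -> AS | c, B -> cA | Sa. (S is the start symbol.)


$ ∈ FOLLOW(S). For each A -> αBβ: add FIRST(β)\{ε} to FOLLOW(B); if β nullable, add FOLLOW(A).
FOLLOW(S) = {$, a, c}


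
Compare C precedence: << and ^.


'<<' is shift (level 8); '^' is bitwise XOR (level 4)
Higher level binds tighter
'<<' has higher precedence than '^'


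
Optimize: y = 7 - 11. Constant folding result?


7 - 11 = -4 at compile time
Optimized: y = -4


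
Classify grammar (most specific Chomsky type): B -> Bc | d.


Left-linear: every RHS is a terminal or one nonterminal followed by a terminal
Classification: Type 3 (Regular)


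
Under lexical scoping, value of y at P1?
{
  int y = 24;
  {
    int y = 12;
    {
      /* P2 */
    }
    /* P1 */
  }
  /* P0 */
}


y declared in the same block as P1
y = 12


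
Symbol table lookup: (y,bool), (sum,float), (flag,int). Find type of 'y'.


Lookup 'y' → type bool


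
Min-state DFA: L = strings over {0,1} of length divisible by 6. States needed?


Track length mod 6: states 0..5, accept at 0
Minimal DFA: 6 states


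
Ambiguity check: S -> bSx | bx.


balanced b^n…x^n: each string has a unique parse
Unambiguous


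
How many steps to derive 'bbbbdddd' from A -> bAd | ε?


Derivation: A => bAd => bbAdd => bbbAddd => bbbbAdddd => bbbbdddd
Steps: 5


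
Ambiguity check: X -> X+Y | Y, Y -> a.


precedence layered via separate nonterminal Y: deterministic
Unambiguous


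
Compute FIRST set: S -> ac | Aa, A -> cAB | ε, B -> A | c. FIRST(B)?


Per alternative of B: FIRST(A) = {c, ε}; FIRST(c) = {c}
FIRST(B) = {c, ε}


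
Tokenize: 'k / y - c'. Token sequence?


Scan left to right, longest-match per lexeme
Tokens: ID(k), OP(/), ID(y), OP(-), ID(c)


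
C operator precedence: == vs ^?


'==' is equality (level 6); '^' is bitwise XOR (level 4)
Higher level binds tighter
'==' has higher precedence than '^'


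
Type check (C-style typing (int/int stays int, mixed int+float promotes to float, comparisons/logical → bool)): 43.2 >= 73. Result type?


Operand types: float >= int
Rule: comparison yields bool
Result type: bool


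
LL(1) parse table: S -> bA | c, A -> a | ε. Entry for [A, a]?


For [A, a]: 'a' ∈ FIRST(a)
Entry: A -> a


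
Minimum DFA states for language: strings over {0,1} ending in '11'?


Track the longest suffix of input matching a prefix of '11': 3 classes (prefixes of length 0..2)
Minimal DFA: 3 states


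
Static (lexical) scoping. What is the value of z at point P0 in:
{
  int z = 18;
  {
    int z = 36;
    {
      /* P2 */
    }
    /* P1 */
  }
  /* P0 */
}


z declared in the same block as P0
z = 18


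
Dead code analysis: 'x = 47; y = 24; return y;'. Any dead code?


x is assigned but never read
Dead: 'x = 47'


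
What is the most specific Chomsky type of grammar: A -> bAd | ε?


Single nonterminal LHS, but b^n d^n is not regular
Classification: Type 2 (Context-Free)


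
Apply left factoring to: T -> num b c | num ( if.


Common prefix: 'num'
Factored: T -> num T', T' -> b c | ( if


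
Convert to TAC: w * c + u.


Break into single-operator statements:
t1 = w * c
t2 = t1 + u


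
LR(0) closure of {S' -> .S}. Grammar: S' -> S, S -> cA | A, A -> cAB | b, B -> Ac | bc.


Start: S' -> .S
For each item with dot before a nonterminal B, add B -> .γ for every B-production
Closure: [S' -> .S, S -> .cA, S -> .A, A -> .cAB, A -> .b]


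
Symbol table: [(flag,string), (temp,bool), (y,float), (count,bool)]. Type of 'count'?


Lookup 'count' → type bool


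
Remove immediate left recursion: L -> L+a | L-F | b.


Left-recursive alternatives: L+a, L-F; non-recursive: b
Introduce L': L -> bL', L' -> +aL' | -FL' | ε


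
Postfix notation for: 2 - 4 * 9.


* has higher precedence, evaluate 4*9 first
Postfix: 2 4 9 * -


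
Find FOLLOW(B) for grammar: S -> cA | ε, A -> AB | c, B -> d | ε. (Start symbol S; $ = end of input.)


$ ∈ FOLLOW(S). For each A -> αBβ: add FIRST(β)\{ε} to FOLLOW(B); if β nullable, add FOLLOW(A).
FOLLOW(B) = {$, d}


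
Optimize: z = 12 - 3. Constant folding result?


12 - 3 = 9 at compile time
Optimized: z = 9


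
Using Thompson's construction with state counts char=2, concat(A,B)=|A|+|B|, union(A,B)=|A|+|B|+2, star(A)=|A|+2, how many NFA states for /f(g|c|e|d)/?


Syntax tree has 5 char leaf(s), 3 union(s), 0 star(s)
chars contribute 5×2 = 10; each union adds +2; each star adds +2
Total: 10 + 6 + 0 = 16 states


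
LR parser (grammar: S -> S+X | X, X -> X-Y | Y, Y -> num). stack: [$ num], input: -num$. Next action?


'num' on top is the handle for Y -> num
Action: reduce (Y -> num)


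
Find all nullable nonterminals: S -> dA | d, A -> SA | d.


A nonterminal is nullable iff some alternative derives ε (directly, or every symbol in it is nullable)
Nullable: {}


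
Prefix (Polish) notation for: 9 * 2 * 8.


left-to-right (same/higher precedence on left): tree is (* (* 9 2) 8)
Prefix: * * 9 2 8


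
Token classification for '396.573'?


Pattern: digits with a decimal point
Type: FLOAT_LITERAL


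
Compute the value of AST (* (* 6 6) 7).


Evaluate inner: (* 6 6) = 36
Evaluate root: (* 36 7) = 252
Result: 252


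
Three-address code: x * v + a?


Break into single-operator statements:
t1 = x * v
t2 = t1 + a


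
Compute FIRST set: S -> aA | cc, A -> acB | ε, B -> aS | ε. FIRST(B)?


Per alternative of B: FIRST(aS) = {a}; FIRST(ε) = {ε}
FIRST(B) = {a, ε}


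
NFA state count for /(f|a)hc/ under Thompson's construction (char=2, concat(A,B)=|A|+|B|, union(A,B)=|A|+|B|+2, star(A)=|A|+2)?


Syntax tree has 4 char leaf(s), 1 union(s), 0 star(s)
chars contribute 4×2 = 8; each union adds +2; each star adds +2
Total: 8 + 2 + 0 = 10 states


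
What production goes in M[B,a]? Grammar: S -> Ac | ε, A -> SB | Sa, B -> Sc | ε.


For [B, a]: 'a' ∈ FIRST(Sc)
Entry: B -> Sc


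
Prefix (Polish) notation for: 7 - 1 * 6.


'*' binds tighter: tree is (- 7 (* 1 6))
Prefix: - 7 * 1 6


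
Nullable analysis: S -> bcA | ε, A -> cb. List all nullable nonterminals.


A nonterminal is nullable iff some alternative derives ε (directly, or every symbol in it is nullable)
Nullable: {S}


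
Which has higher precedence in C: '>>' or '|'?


'>>' is shift (level 8); '|' is bitwise OR (level 3)
Higher level binds tighter
'>>' has higher precedence than '|'


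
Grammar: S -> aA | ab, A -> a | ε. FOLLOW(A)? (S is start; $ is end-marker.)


$ ∈ FOLLOW(S). For each A -> αBβ: add FIRST(β)\{ε} to FOLLOW(B); if β nullable, add FOLLOW(A).
FOLLOW(A) = {$}


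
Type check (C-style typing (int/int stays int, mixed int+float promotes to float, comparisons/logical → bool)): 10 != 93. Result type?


Operand types: int != int
Rule: comparison yields bool
Result type: bool


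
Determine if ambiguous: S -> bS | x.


right-linear, alternatives start with distinct terminals 'b' vs 'x': unique leftmost derivation
Unambiguous


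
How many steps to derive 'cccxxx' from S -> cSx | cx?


Derivation: S => cSx => ccSxx => cccxxx
Steps: 3


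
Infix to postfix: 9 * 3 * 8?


Left to right (same or higher precedence on left)
Postfix: 9 3 * 8 *


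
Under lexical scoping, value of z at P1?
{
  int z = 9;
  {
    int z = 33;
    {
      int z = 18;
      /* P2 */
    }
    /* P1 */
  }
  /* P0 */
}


z declared in the same block as P1
z = 33


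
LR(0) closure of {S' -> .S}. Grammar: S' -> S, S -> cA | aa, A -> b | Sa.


Start: S' -> .S
For each item with dot before a nonterminal B, add B -> .γ for every B-production
Closure: [S' -> .S, S -> .cA, S -> .aa]


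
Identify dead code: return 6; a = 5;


statement follows a return and is unreachable
Dead: 'a = 5'


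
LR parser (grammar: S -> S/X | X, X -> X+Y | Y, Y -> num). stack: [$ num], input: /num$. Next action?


'num' on top is the handle for Y -> num
Action: reduce (Y -> num)


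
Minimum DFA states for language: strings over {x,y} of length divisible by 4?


Track length mod 4: states 0..3, accept at 0
Minimal DFA: 4 states


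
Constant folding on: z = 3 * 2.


3 * 2 = 6 at compile time
Optimized: z = 6


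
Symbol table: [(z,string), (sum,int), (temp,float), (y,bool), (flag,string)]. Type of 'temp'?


Lookup 'temp' → type float


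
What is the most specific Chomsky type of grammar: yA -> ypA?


LHS has context (more than one symbol) and |LHS| ≤ |RHS|
Classification: Type 1 (Context-Sensitive)


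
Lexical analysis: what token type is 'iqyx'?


Pattern: letter/underscore followed by alphanumerics, not a keyword
Type: IDENTIFIER


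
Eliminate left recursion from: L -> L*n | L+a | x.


Left-recursive alternatives: L*n, L+a; non-recursive: x
Introduce L': L -> xL', L' -> *nL' | +aL' | ε


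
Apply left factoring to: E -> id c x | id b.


Common prefix: 'id'
Factored: E -> id E', E' -> c x | b


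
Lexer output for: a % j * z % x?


Scan left to right, longest-match per lexeme
Tokens: ID(a), OP(%), ID(j), OP(*), ID(z), OP(%), ID(x)


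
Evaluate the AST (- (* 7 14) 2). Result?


Evaluate inner: (* 7 14) = 98
Evaluate root: (- 98 2) = 96
Result: 96


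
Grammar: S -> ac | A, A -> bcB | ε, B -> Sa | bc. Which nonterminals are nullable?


A nonterminal is nullable iff some alternative derives ε (directly, or every symbol in it is nullable)
Nullable: {A, S}


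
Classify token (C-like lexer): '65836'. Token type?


Pattern: digits only
Type: INTEGER_LITERAL


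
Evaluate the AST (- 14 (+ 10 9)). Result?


Evaluate inner: (+ 10 9) = 19
Evaluate root: (- 14 19) = -5
Result: -5


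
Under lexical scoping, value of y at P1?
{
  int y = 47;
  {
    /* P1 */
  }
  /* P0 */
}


P1's block does not declare y; resolves to the enclosing declaration at depth 0
y = 47


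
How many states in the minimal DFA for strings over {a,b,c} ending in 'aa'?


Track the longest suffix of input matching a prefix of 'aa': 3 classes (prefixes of length 0..2)
Minimal DFA: 3 states


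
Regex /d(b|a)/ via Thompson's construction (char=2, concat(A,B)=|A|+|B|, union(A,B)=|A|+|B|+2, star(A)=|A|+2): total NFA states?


Syntax tree has 3 char leaf(s), 1 union(s), 0 star(s)
chars contribute 3×2 = 6; each union adds +2; each star adds +2
Total: 6 + 2 + 0 = 8 states


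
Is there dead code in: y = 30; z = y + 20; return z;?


y is read by z's definition; z is returned
No dead code


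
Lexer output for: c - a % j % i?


Scan left to right, longest-match per lexeme
Tokens: ID(c), OP(-), ID(a), OP(%), ID(j), OP(%), ID(i)


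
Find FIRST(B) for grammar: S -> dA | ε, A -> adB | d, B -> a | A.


Per alternative of B: FIRST(a) = {a}; FIRST(A) = {a, d}
FIRST(B) = {a, d}


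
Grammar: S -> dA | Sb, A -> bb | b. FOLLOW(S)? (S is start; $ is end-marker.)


$ ∈ FOLLOW(S). For each A -> αBβ: add FIRST(β)\{ε} to FOLLOW(B); if β nullable, add FOLLOW(A).
FOLLOW(S) = {$, b}


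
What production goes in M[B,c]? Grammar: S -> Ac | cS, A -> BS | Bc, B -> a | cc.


For [B, c]: 'c' ∈ FIRST(cc)
Entry: B -> cc


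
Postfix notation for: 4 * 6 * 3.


Left to right (same or higher precedence on left)
Postfix: 4 6 * 3 *


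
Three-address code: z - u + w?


Break into single-operator statements:
t1 = z - u
t2 = t1 + w


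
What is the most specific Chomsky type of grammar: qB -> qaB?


LHS has context (more than one symbol) and |LHS| ≤ |RHS|
Classification: Type 1 (Context-Sensitive)


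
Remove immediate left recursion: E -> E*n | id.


Left-recursive alternatives: E*n; non-recursive: id
Introduce E': E -> idE', E' -> *nE' | ε


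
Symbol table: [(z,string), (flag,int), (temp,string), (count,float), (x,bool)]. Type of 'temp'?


Lookup 'temp' → type string


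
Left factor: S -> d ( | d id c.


Common prefix: 'd'
Factored: S -> d S', S' -> ( | id c


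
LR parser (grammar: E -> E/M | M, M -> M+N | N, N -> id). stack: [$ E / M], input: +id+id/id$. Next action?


'+' can extend M; shift to build M -> M+N
Action: shift


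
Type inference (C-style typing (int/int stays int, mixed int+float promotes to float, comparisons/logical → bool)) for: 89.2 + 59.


Operand types: float + int
Rule: mixed int/float promotes to float; int/int stays int
Result type: float


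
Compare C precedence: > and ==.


'>' is relational (level 7); '==' is equality (level 6)
Higher level binds tighter
'>' has higher precedence than '=='


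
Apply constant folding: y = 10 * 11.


10 * 11 = 110 at compile time
Optimized: y = 110


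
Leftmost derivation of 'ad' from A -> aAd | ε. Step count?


Derivation: A => aAd => ad
Steps: 2


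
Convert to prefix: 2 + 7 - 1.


left-to-right (same/higher precedence on left): tree is (- (+ 2 7) 1)
Prefix: - + 2 7 1


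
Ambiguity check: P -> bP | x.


right-linear, alternatives start with distinct terminals 'b' vs 'x': unique leftmost derivation
Unambiguous


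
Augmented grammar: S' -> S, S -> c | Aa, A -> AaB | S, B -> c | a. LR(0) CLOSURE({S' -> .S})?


Start: S' -> .S
For each item with dot before a nonterminal B, add B -> .γ for every B-production
Closure: [S' -> .S, S -> .c, S -> .Aa, A -> .AaB, A -> .S]


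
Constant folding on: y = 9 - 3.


9 - 3 = 6 at compile time
Optimized: y = 6


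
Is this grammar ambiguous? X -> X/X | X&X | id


'id/id&id' has two parse trees (no precedence encoded between / and &)
Ambiguous


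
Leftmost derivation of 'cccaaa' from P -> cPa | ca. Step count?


Derivation: P => cPa => ccPaa => cccaaa
Steps: 3


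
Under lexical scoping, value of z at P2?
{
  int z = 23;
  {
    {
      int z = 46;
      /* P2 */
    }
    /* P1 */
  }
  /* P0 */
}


z declared in the same block as P2
z = 46


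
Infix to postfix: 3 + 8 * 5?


* has higher precedence, evaluate 8*5 first
Postfix: 3 8 5 * +


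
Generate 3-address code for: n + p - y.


Break into single-operator statements:
t1 = n + p
t2 = t1 - y


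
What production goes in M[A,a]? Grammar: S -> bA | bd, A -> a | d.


For [A, a]: 'a' ∈ FIRST(a)
Entry: A -> a


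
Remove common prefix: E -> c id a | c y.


Common prefix: 'c'
Factored: E -> c E', E' -> id a | y


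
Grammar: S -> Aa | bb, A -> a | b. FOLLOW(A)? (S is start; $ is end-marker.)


$ ∈ FOLLOW(S). For each A -> αBβ: add FIRST(β)\{ε} to FOLLOW(B); if β nullable, add FOLLOW(A).
FOLLOW(A) = {a}


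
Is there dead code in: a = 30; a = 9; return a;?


first assignment to a is overwritten before any read
Dead: 'a = 30'


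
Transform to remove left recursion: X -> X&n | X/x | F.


Left-recursive alternatives: X&n, X/x; non-recursive: F
Introduce X': X -> FX', X' -> &nX' | /xX' | ε


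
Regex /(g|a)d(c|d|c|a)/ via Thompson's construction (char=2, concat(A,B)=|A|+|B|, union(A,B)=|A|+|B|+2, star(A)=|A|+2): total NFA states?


Syntax tree has 7 char leaf(s), 4 union(s), 0 star(s)
chars contribute 7×2 = 14; each union adds +2; each star adds +2
Total: 14 + 8 + 0 = 22 states


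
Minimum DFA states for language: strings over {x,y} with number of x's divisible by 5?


Track (count of x) mod 5: states 0..4, accept at 0
Minimal DFA: 5 states


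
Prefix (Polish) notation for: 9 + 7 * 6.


'*' binds tighter: tree is (+ 9 (* 7 6))
Prefix: + 9 * 7 6


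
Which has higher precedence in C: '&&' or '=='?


'==' is equality (level 6); '&&' is logical AND (level 2)
Higher level binds tighter
'==' has higher precedence than '&&'


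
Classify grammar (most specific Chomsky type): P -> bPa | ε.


Single nonterminal LHS, but b^n a^n is not regular
Classification: Type 2 (Context-Free)


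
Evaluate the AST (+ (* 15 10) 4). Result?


Evaluate inner: (* 15 10) = 150
Evaluate root: (+ 150 4) = 154
Result: 154


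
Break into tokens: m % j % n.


Scan left to right, longest-match per lexeme
Tokens: ID(m), OP(%), ID(j), OP(%), ID(n)


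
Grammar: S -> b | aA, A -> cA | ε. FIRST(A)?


Per alternative of A: FIRST(cA) = {c}; FIRST(ε) = {ε}
FIRST(A) = {c, ε}


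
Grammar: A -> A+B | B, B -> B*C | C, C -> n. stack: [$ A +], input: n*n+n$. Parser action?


no handle ('A+' is not any RHS); shift 'n'
Action: shift


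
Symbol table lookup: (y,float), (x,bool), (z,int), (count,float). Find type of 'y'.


Lookup 'y' → type float


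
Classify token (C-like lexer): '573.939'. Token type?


Pattern: digits with a decimal point
Type: FLOAT_LITERAL


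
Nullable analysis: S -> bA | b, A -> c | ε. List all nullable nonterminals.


A nonterminal is nullable iff some alternative derives ε (directly, or every symbol in it is nullable)
Nullable: {A}


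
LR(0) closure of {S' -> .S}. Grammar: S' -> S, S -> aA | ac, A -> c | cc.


Start: S' -> .S
For each item with dot before a nonterminal B, add B -> .γ for every B-production
Closure: [S' -> .S, S -> .aA, S -> .ac]


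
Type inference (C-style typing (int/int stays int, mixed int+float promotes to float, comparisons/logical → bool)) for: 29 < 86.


Operand types: int < int
Rule: comparison yields bool
Result type: bool


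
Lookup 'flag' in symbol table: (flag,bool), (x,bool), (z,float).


Lookup 'flag' → type bool


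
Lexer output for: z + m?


Scan left to right, longest-match per lexeme
Tokens: ID(z), OP(+), ID(m)


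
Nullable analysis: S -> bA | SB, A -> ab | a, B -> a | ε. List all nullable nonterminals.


A nonterminal is nullable iff some alternative derives ε (directly, or every symbol in it is nullable)
Nullable: {B}


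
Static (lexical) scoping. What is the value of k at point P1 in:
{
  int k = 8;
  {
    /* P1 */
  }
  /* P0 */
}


P1's block does not declare k; resolves to the enclosing declaration at depth 0
k = 8


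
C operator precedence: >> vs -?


'-' is additive (level 9); '>>' is shift (level 8)
Higher level binds tighter
'-' has higher precedence than '>>'


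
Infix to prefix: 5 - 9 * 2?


'*' binds tighter: tree is (- 5 (* 9 2))
Prefix: - 5 * 9 2


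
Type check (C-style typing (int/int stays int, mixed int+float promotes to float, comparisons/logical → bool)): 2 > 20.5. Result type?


Operand types: int > float
Rule: comparison yields bool
Result type: bool


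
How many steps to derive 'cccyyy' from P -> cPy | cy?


Derivation: P => cPy => ccPyy => cccyyy
Steps: 3


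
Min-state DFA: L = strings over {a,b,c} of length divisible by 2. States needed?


Track length mod 2: states 0..1, accept at 0
Minimal DFA: 2 states


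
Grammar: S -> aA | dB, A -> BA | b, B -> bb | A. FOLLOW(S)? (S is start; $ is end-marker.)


$ ∈ FOLLOW(S). For each A -> αBβ: add FIRST(β)\{ε} to FOLLOW(B); if β nullable, add FOLLOW(A).
FOLLOW(S) = {$}


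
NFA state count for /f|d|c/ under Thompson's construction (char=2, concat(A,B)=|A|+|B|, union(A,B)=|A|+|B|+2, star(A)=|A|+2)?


Syntax tree has 3 char leaf(s), 2 union(s), 0 star(s)
chars contribute 3×2 = 6; each union adds +2; each star adds +2
Total: 6 + 4 + 0 = 10 states


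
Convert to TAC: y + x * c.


Break into single-operator statements:
t1 = x * c
t2 = y + t1


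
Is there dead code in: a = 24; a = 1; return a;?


first assignment to a is overwritten before any read
Dead: 'a = 24'


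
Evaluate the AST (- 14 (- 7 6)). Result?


Evaluate inner: (- 7 6) = 1
Evaluate root: (- 14 1) = 13
Result: 13


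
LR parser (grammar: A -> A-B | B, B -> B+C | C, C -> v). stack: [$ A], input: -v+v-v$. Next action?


shift '-' to continue A -> A-B
Action: shift


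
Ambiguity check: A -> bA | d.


right-linear, alternatives start with distinct terminals 'b' vs 'd': unique leftmost derivation
Unambiguous


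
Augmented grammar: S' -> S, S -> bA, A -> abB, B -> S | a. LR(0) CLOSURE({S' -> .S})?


Start: S' -> .S
For each item with dot before a nonterminal B, add B -> .γ for every B-production
Closure: [S' -> .S, S -> .bA]


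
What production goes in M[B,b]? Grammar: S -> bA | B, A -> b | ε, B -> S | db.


For [B, b]: 'b' ∈ FIRST(S)
Entry: B -> S


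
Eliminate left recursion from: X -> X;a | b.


Left-recursive alternatives: X;a; non-recursive: b
Introduce X': X -> bX', X' -> ;aX' | ε


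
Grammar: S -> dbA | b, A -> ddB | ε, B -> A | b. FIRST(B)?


Per alternative of B: FIRST(A) = {d, ε}; FIRST(b) = {b}
FIRST(B) = {b, d, ε}


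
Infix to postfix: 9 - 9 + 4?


Left to right (same or higher precedence on left)
Postfix: 9 9 - 4 +


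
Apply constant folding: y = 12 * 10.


12 * 10 = 120 at compile time
Optimized: y = 120


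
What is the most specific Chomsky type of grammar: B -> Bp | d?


Left-linear: every RHS is a terminal or one nonterminal followed by a terminal
Classification: Type 3 (Regular)


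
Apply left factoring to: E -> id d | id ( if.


Common prefix: 'id'
Factored: E -> id E', E' -> d | ( if


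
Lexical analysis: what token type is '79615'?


Pattern: digits only
Type: INTEGER_LITERAL


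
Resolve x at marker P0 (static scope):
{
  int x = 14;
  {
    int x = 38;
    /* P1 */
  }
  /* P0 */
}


x declared in the same block as P0
x = 14


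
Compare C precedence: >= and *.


'*' is multiplicative (level 10); '>=' is relational (level 7)
Higher level binds tighter
'*' has higher precedence than '>='


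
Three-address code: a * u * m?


Break into single-operator statements:
t1 = a * u
t2 = t1 * m


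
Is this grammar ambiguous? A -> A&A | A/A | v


'v&v/v' has two parse trees (no precedence encoded between & and /)
Ambiguous


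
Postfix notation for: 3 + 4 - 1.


Left to right (same or higher precedence on left)
Postfix: 3 4 + 1 -


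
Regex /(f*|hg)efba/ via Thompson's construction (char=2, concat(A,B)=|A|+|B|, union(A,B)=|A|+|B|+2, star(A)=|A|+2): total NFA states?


Syntax tree has 7 char leaf(s), 1 union(s), 1 star(s)
chars contribute 7×2 = 14; each union adds +2; each star adds +2
Total: 14 + 2 + 2 = 18 states


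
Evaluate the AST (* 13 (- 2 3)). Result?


Evaluate inner: (- 2 3) = -1
Evaluate root: (* 13 -1) = -13
Result: -13


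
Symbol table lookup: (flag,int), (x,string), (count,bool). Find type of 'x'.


Lookup 'x' → type string


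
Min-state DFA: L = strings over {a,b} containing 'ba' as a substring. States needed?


KMP-style automaton: 2 progress states + 1 absorbing accept = 3
Minimal DFA: 3 states


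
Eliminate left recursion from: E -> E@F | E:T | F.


Left-recursive alternatives: E@F, E:T; non-recursive: F
Introduce E': E -> FE', E' -> @FE' | :TE' | ε


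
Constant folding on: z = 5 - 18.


5 - 18 = -13 at compile time
Optimized: z = -13


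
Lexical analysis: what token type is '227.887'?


Pattern: digits with a decimal point
Type: FLOAT_LITERAL


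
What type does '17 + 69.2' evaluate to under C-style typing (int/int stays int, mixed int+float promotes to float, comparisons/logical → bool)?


Operand types: int + float
Rule: mixed int/float promotes to float; int/int stays int
Result type: float


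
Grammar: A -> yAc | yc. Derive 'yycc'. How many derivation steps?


Derivation: A => yAc => yycc
Steps: 2


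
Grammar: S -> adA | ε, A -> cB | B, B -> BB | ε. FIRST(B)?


Per alternative of B: FIRST(BB) = {ε}; FIRST(ε) = {ε}
FIRST(B) = {ε}


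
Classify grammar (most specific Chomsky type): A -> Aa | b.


Left-linear: every RHS is a terminal or one nonterminal followed by a terminal
Classification: Type 3 (Regular)


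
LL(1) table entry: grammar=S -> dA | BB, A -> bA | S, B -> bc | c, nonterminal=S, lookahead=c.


For [S, c]: 'c' ∈ FIRST(BB)
Entry: S -> BB


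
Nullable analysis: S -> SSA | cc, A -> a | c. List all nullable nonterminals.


A nonterminal is nullable iff some alternative derives ε (directly, or every symbol in it is nullable)
Nullable: {}


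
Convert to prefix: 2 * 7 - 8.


left-to-right (same/higher precedence on left): tree is (- (* 2 7) 8)
Prefix: - * 2 7 8


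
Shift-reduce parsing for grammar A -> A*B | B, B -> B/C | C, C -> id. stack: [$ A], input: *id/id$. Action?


shift '*' to continue A -> A*B
Action: shift


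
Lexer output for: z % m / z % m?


Scan left to right, longest-match per lexeme
Tokens: ID(z), OP(%), ID(m), OP(/), ID(z), OP(%), ID(m)


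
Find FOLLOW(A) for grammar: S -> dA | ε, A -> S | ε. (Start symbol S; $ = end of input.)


$ ∈ FOLLOW(S). For each A -> αBβ: add FIRST(β)\{ε} to FOLLOW(B); if β nullable, add FOLLOW(A).
FOLLOW(A) = {$}


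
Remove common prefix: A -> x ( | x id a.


Common prefix: 'x'
Factored: A -> x A', A' -> ( | id a


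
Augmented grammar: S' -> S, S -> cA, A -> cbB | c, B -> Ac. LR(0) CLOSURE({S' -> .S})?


Start: S' -> .S
For each item with dot before a nonterminal B, add B -> .γ for every B-production
Closure: [S' -> .S, S -> .cA]


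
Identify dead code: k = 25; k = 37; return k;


first assignment to k is overwritten before any read
Dead: 'k = 25'


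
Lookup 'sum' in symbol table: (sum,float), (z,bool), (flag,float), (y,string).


Lookup 'sum' → type float


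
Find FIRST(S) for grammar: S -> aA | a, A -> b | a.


Per alternative of S: FIRST(aA) = {a}; FIRST(a) = {a}
FIRST(S) = {a}


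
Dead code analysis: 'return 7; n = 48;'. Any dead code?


statement follows a return and is unreachable
Dead: 'n = 48'


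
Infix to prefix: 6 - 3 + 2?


left-to-right (same/higher precedence on left): tree is (+ (- 6 3) 2)
Prefix: + - 6 3 2


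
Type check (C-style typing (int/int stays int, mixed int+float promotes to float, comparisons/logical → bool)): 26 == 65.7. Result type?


Operand types: int == float
Rule: comparison yields bool
Result type: bool


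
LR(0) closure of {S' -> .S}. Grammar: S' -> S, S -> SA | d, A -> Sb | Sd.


Start: S' -> .S
For each item with dot before a nonterminal B, add B -> .γ for every B-production
Closure: [S' -> .S, S -> .SA, S -> .d]


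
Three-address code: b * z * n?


Break into single-operator statements:
t1 = b * z
t2 = t1 * n


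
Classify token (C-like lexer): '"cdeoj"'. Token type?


Pattern: double-quoted sequence
Type: STRING_LITERAL


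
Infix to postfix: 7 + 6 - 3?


Left to right (same or higher precedence on left)
Postfix: 7 6 + 3 -


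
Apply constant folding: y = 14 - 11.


14 - 11 = 3 at compile time
Optimized: y = 3


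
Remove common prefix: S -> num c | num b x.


Common prefix: 'num'
Factored: S -> num S', S' -> c | b x


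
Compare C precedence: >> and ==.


'>>' is shift (level 8); '==' is equality (level 6)
Higher level binds tighter
'>>' has higher precedence than '=='


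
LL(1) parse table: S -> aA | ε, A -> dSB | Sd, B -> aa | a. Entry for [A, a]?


For [A, a]: 'a' ∈ FIRST(Sd)
Entry: A -> Sd


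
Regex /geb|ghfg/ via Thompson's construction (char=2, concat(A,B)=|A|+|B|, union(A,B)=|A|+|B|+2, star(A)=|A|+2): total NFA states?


Syntax tree has 7 char leaf(s), 1 union(s), 0 star(s)
chars contribute 7×2 = 14; each union adds +2; each star adds +2
Total: 14 + 2 + 0 = 16 states


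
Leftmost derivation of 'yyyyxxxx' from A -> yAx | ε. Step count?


Derivation: A => yAx => yyAxx => yyyAxxx => yyyyAxxxx => yyyyxxxx
Steps: 5


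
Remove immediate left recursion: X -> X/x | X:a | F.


Left-recursive alternatives: X/x, X:a; non-recursive: F
Introduce X': X -> FX', X' -> /xX' | :aX' | ε


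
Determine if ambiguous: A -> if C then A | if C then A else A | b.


dangling else: 'if C then if C then b else b' parses two ways
Ambiguous


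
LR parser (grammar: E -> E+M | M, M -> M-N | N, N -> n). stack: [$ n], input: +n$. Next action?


'n' on top is the handle for N -> n
Action: reduce (N -> n)


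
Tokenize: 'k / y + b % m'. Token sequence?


Scan left to right, longest-match per lexeme
Tokens: ID(k), OP(/), ID(y), OP(+), ID(b), OP(%), ID(m)


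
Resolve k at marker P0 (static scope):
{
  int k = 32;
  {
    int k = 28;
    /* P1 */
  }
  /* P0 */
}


k declared in the same block as P0
k = 32


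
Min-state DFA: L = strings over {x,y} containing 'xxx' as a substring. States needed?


KMP-style automaton: 3 progress states + 1 absorbing accept = 4
Minimal DFA: 4 states


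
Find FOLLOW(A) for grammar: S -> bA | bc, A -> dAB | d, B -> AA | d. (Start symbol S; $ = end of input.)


$ ∈ FOLLOW(S). For each A -> αBβ: add FIRST(β)\{ε} to FOLLOW(B); if β nullable, add FOLLOW(A).
FOLLOW(A) = {$, d}


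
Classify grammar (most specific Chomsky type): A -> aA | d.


Right-linear: every RHS is a terminal or a terminal followed by one nonterminal
Classification: Type 3 (Regular)


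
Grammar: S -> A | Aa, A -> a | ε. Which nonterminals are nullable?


A nonterminal is nullable iff some alternative derives ε (directly, or every symbol in it is nullable)
Nullable: {A, S}


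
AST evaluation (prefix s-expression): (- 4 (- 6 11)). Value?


Evaluate inner: (- 6 11) = -5
Evaluate root: (- 4 -5) = 9
Result: 9


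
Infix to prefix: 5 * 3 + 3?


left-to-right (same/higher precedence on left): tree is (+ (* 5 3) 3)
Prefix: + * 5 3 3


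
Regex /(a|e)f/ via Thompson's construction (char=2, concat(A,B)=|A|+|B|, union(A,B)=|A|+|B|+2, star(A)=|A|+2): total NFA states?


Syntax tree has 3 char leaf(s), 1 union(s), 0 star(s)
chars contribute 3×2 = 6; each union adds +2; each star adds +2
Total: 6 + 2 + 0 = 8 states


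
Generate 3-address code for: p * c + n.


Break into single-operator statements:
t1 = p * c
t2 = t1 + n


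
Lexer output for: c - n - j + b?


Scan left to right, longest-match per lexeme
Tokens: ID(c), OP(-), ID(n), OP(-), ID(j), OP(+), ID(b)


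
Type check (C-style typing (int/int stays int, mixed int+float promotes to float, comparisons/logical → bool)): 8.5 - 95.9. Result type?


Operand types: float - float
Rule: mixed int/float promotes to float; int/int stays int
Result type: float


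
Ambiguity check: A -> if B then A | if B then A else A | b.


dangling else: 'if B then if B then b else b' parses two ways
Ambiguous


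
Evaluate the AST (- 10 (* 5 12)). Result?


Evaluate inner: (* 5 12) = 60
Evaluate root: (- 10 60) = -50
Result: -50


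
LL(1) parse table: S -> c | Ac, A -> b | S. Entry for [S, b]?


For [S, b]: 'b' ∈ FIRST(Ac)
Entry: S -> Ac


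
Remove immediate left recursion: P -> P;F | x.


Left-recursive alternatives: P;F; non-recursive: x
Introduce P': P -> xP', P' -> ;FP' | ε


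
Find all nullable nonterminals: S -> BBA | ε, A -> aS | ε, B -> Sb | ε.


A nonterminal is nullable iff some alternative derives ε (directly, or every symbol in it is nullable)
Nullable: {A, B, S}


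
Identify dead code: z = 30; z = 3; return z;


first assignment to z is overwritten before any read
Dead: 'z = 30'


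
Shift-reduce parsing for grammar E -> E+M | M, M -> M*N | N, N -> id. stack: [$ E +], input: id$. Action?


no handle ('E+' is not any RHS); shift 'id'
Action: shift


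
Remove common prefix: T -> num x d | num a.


Common prefix: 'num'
Factored: T -> num T', T' -> x d | a


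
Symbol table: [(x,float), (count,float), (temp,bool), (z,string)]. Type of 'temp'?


Lookup 'temp' → type bool


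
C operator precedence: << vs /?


'/' is multiplicative (level 10); '<<' is shift (level 8)
Higher level binds tighter
'/' has higher precedence than '<<'


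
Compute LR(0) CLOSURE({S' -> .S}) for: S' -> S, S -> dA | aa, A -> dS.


Start: S' -> .S
For each item with dot before a nonterminal B, add B -> .γ for every B-production
Closure: [S' -> .S, S -> .dA, S -> .aa]


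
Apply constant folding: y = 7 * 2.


7 * 2 = 14 at compile time
Optimized: y = 14


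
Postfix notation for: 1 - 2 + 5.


Left to right (same or higher precedence on left)
Postfix: 1 2 - 5 +


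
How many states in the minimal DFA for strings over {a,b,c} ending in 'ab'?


Track the longest suffix of input matching a prefix of 'ab': 3 classes (prefixes of length 0..2)
Minimal DFA: 3 states


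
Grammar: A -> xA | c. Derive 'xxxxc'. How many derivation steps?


Derivation: A => xA => xxA => xxxA => xxxxA => xxxxc
Steps: 5


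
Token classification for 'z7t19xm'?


Pattern: letter/underscore followed by alphanumerics, not a keyword
Type: IDENTIFIER


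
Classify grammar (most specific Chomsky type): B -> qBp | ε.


Single nonterminal LHS, but q^n p^n is not regular
Classification: Type 2 (Context-Free)


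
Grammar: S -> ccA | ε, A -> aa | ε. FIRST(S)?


Per alternative of S: FIRST(ccA) = {c}; FIRST(ε) = {ε}
FIRST(S) = {c, ε}


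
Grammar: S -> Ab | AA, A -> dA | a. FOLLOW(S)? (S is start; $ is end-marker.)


$ ∈ FOLLOW(S). For each A -> αBβ: add FIRST(β)\{ε} to FOLLOW(B); if β nullable, add FOLLOW(A).
FOLLOW(S) = {$}


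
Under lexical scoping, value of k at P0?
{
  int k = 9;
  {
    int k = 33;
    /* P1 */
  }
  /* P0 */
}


k declared in the same block as P0
k = 9


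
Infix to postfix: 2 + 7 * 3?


* has higher precedence, evaluate 7*3 first
Postfix: 2 7 3 * +


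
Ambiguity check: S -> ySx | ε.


balanced y^n…x^n: each string has a unique parse
Unambiguous


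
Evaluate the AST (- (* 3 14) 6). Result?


Evaluate inner: (* 3 14) = 42
Evaluate root: (- 42 6) = 36
Result: 36


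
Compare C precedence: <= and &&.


'<=' is relational (level 7); '&&' is logical AND (level 2)
Higher level binds tighter
'<=' has higher precedence than '&&'


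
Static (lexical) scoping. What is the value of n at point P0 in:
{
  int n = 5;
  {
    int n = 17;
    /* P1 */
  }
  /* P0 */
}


n declared in the same block as P0
n = 5


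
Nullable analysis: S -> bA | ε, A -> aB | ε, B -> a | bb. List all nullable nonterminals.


A nonterminal is nullable iff some alternative derives ε (directly, or every symbol in it is nullable)
Nullable: {A, S}


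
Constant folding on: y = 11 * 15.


11 * 15 = 165 at compile time
Optimized: y = 165


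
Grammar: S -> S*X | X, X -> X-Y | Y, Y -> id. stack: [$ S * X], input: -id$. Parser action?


'-' can extend X; shift to build X -> X-Y
Action: shift


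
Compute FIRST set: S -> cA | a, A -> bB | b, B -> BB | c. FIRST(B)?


Per alternative of B: FIRST(BB) = {c}; FIRST(c) = {c}
FIRST(B) = {c}


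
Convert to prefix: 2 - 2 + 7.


left-to-right (same/higher precedence on left): tree is (+ (- 2 2) 7)
Prefix: + - 2 2 7


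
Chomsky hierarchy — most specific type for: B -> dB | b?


Right-linear: every RHS is a terminal or a terminal followed by one nonterminal
Classification: Type 3 (Regular)


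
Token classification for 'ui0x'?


Pattern: letter/underscore followed by alphanumerics, not a keyword
Type: IDENTIFIER


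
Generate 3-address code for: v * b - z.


Break into single-operator statements:
t1 = v * b
t2 = t1 - z


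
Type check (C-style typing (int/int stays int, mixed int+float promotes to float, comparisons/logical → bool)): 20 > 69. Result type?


Operand types: int > int
Rule: comparison yields bool
Result type: bool


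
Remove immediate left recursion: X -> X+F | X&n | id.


Left-recursive alternatives: X+F, X&n; non-recursive: id
Introduce X': X -> idX', X' -> +FX' | &nX' | ε


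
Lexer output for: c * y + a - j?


Scan left to right, longest-match per lexeme
Tokens: ID(c), OP(*), ID(y), OP(+), ID(a), OP(-), ID(j)


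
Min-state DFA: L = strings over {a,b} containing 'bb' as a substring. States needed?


KMP-style automaton: 2 progress states + 1 absorbing accept = 3
Minimal DFA: 3 states


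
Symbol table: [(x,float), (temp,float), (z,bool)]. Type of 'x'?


Lookup 'x' → type float


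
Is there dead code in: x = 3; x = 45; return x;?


first assignment to x is overwritten before any read
Dead: 'x = 3'


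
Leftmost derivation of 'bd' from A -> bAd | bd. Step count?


Derivation: A => bd
Steps: 1


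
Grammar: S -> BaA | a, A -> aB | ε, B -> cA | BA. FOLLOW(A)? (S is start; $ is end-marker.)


$ ∈ FOLLOW(S). For each A -> αBβ: add FIRST(β)\{ε} to FOLLOW(B); if β nullable, add FOLLOW(A).
FOLLOW(A) = {$, a}


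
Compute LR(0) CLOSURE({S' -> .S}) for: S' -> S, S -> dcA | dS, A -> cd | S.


Start: S' -> .S
For each item with dot before a nonterminal B, add B -> .γ for every B-production
Closure: [S' -> .S, S -> .dcA, S -> .dS]


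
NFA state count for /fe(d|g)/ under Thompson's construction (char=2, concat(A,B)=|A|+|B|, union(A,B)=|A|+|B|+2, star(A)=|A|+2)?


Syntax tree has 4 char leaf(s), 1 union(s), 0 star(s)
chars contribute 4×2 = 8; each union adds +2; each star adds +2
Total: 8 + 2 + 0 = 10 states


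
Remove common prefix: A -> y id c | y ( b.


Common prefix: 'y'
Factored: A -> y A', A' -> id c | ( b


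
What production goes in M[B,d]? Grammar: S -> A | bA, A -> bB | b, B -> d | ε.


For [B, d]: 'd' ∈ FIRST(d)
Entry: B -> d
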